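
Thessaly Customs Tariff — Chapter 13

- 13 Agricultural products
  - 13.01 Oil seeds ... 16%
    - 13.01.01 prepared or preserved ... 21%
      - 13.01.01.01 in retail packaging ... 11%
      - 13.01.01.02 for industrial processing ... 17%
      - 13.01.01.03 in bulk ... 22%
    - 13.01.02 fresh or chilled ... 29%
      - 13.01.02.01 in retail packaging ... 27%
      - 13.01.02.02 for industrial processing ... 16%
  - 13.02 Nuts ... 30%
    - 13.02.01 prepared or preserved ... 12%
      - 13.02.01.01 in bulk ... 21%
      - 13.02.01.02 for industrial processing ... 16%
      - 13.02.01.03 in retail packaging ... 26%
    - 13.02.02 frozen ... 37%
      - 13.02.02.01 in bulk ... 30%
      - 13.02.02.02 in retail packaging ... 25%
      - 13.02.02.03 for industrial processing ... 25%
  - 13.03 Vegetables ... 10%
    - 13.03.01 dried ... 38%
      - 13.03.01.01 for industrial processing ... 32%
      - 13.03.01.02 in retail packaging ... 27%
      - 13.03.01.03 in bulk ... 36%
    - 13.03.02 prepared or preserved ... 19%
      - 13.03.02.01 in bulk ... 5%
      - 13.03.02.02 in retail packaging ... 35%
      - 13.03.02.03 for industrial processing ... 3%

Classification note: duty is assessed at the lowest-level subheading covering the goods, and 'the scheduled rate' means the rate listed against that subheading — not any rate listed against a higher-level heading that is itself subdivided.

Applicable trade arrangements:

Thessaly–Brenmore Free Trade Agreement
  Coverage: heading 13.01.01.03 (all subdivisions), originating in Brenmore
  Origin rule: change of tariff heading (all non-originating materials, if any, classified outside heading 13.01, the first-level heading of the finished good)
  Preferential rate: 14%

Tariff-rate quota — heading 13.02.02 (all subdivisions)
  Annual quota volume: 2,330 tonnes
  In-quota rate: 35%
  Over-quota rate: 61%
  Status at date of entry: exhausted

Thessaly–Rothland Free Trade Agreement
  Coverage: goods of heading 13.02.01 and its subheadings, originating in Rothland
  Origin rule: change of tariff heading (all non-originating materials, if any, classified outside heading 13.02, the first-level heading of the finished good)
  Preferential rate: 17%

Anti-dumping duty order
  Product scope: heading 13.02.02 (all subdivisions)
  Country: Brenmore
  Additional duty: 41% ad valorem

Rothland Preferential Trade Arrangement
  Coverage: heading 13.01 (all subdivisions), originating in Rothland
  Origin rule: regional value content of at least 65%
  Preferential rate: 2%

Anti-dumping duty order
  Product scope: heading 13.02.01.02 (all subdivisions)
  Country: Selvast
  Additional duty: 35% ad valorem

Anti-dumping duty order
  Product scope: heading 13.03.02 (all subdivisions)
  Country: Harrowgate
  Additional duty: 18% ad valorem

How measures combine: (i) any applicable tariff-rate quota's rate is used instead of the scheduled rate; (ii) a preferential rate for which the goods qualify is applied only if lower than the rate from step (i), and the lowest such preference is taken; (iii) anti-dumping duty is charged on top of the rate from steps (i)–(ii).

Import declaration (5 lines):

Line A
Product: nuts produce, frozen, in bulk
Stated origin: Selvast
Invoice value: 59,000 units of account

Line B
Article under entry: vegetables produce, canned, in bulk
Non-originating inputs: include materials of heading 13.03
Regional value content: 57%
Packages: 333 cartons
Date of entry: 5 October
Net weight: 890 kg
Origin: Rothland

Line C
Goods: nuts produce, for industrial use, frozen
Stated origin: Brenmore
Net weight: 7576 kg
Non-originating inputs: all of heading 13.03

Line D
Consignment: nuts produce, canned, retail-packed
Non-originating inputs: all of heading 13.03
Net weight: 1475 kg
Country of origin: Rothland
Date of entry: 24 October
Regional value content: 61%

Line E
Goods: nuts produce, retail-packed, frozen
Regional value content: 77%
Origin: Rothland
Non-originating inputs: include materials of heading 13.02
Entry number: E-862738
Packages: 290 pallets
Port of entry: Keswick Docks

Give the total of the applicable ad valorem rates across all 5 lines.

246%

Line A: nuts → 13.02; frozen → 13.02.02; in bulk → 13.02.02.01. Scheduled 30%. quota on 13.02.02 exhausted → over-quota 61%. → 61%.
Line B: vegetables → 13.03; canned → 13.03.02; in bulk → 13.03.02.01. Scheduled 5%. Rothland agreement on 13.02.01: 13.03.02.01 not covered; Rothland agreement on 13.01: 13.03.02.01 not covered. → 5%.
Line C: nuts → 13.02; frozen → 13.02.02; for industrial use → 13.02.02.03. Scheduled 25%. quota on 13.02.02 exhausted → over-quota 61%; Brenmore agreement on 13.01.01.03: 13.02.02.03 not covered; anti-dumping (Brenmore, 13.02.02): +41%; total 61% + 41% = 102%. → 102%.
Line D: nuts → 13.02; canned → 13.02.01; retail-packed → 13.02.01.03. Scheduled 26%. Rothland agreement on 13.02.01: CTH met → 17% available; Rothland agreement on 13.01: 13.02.01.03 not covered; preferential 17%. → 17%.
Line E: nuts → 13.02; frozen → 13.02.02; retail-packed → 13.02.02.02. Scheduled 25%. quota on 13.02.02 exhausted → over-quota 61%; Rothland agreement on 13.02.01: 13.02.02.02 not covered; Rothland agreement on 13.01: 13.02.02.02 not covered. → 61%.
Sum: 61% + 5% + 102% + 17% + 61% = 246%.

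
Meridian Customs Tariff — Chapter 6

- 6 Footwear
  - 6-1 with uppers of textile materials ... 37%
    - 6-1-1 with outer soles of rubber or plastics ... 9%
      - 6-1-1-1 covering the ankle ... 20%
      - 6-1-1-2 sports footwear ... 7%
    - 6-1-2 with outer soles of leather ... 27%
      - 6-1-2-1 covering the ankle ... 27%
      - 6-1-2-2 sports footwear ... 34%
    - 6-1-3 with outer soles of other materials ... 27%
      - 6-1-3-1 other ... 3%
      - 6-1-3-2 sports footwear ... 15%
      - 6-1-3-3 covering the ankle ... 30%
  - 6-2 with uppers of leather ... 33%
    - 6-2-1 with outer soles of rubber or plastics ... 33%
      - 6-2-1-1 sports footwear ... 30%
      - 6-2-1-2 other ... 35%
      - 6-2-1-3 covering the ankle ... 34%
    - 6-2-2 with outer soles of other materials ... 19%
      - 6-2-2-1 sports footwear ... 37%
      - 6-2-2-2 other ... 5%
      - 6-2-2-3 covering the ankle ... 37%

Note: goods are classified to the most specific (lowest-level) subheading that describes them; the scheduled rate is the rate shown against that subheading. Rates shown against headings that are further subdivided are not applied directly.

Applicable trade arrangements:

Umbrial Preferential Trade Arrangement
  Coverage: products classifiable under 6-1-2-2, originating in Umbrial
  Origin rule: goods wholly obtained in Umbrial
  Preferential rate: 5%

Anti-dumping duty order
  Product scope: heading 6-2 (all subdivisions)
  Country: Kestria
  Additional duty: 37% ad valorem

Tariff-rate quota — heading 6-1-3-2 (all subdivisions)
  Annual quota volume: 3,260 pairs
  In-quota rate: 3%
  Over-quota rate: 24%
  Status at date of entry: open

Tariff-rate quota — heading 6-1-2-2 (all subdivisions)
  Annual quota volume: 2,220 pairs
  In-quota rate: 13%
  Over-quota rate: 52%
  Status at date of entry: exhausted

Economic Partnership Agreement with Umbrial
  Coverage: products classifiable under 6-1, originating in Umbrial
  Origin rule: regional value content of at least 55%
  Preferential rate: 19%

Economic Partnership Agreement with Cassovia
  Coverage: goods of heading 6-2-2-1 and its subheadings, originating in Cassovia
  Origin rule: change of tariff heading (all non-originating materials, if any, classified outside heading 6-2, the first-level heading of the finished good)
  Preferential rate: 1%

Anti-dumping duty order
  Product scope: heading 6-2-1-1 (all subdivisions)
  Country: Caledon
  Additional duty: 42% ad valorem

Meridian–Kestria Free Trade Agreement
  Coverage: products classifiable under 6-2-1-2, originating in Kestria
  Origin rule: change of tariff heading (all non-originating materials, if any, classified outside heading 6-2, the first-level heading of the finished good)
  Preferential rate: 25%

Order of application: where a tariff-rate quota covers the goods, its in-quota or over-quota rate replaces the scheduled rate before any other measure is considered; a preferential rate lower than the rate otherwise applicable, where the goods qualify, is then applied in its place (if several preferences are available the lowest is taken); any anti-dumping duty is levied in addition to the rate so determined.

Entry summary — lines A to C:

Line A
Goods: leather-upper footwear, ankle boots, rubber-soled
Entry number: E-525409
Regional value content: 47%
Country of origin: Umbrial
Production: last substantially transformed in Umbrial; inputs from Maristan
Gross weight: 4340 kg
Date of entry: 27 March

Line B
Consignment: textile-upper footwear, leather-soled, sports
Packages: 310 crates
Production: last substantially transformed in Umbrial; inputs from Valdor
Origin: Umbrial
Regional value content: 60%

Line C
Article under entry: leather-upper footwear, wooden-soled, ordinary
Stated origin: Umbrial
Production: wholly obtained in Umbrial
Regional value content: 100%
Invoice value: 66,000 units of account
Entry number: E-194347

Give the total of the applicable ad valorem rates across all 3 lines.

58%

Line A: leather-upper → 6-2; rubber-soled → 6-2-1; ankle boots → 6-2-1-3. Scheduled 34%. Umbrial agreement on 6-1-2-2: 6-2-1-3 not covered; Umbrial agreement on 6-1: 6-2-1-3 not covered. → 34%.
Line B: textile-upper → 6-1; leather-soled → 6-1-2; sports → 6-1-2-2. Scheduled 34%. quota on 6-1-2-2 exhausted → over-quota 52%; Umbrial agreement on 6-1-2-2: not wholly obtained; Umbrial agreement on 6-1: RVC ≥ 55% → 19% available; preferential 19%. → 19%.
Line C: leather-upper → 6-2; wooden-soled → 6-2-2; ordinary → 6-2-2-2. Scheduled 5%. Umbrial agreement on 6-1-2-2: 6-2-2-2 not covered; Umbrial agreement on 6-1: 6-2-2-2 not covered. → 5%.
Sum: 34% + 19% + 5% = 58%.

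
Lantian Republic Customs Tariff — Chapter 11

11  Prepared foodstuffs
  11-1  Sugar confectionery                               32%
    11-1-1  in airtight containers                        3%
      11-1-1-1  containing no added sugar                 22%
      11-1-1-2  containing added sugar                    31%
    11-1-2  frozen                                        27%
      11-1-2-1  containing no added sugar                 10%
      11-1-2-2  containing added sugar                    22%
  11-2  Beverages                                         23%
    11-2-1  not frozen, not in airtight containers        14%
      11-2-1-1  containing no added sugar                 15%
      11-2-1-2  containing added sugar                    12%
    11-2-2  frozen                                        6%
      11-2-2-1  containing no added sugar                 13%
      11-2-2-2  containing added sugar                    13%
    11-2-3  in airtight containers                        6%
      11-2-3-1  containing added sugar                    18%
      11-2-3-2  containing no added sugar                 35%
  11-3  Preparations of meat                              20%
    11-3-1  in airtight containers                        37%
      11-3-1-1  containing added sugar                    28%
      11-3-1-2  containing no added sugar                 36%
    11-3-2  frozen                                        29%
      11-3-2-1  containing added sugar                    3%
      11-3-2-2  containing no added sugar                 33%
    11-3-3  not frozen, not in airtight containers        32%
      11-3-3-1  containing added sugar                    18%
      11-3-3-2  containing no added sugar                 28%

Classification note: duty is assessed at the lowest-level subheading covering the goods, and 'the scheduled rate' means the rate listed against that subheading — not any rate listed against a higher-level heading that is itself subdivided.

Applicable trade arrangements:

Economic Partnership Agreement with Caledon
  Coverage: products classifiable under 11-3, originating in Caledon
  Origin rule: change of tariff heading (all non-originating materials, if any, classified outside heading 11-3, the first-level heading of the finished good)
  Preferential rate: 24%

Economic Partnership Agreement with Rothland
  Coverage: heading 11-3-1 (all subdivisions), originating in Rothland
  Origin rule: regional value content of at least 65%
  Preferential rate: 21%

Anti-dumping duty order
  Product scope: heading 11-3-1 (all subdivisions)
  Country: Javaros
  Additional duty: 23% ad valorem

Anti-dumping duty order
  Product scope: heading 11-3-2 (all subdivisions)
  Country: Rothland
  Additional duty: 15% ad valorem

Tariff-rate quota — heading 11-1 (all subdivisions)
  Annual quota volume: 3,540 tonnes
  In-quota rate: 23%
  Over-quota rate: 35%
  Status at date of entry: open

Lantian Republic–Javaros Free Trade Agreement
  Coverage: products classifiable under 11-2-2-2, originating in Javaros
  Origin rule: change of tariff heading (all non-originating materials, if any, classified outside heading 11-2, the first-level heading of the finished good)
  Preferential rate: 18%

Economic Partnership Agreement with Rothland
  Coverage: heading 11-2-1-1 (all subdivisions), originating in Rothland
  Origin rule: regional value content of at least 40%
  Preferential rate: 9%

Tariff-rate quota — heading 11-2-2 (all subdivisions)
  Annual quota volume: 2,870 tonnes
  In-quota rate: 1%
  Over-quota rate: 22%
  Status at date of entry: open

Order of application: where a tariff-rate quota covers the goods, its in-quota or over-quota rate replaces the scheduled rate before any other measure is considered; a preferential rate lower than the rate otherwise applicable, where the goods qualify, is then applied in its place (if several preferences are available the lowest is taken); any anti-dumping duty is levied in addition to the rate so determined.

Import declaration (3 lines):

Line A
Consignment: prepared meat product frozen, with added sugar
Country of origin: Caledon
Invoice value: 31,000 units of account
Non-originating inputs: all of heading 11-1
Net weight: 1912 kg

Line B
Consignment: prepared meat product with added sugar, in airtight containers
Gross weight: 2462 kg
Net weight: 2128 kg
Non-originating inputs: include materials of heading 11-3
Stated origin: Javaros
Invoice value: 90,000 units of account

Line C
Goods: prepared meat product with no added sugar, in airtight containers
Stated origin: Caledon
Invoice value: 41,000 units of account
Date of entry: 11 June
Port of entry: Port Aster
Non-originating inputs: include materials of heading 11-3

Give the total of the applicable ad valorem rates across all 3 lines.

Line A: prepared meat product → 11-3; frozen → 11-3-2; with added sugar → 11-3-2-1. Scheduled 3%. Caledon agreement on 11-3: CTH met → 24% available; preference 24% not lower than 3% → no reduction. → 3%.
Line B: prepared meat product → 11-3; in airtight containers → 11-3-1; with added sugar → 11-3-1-1. Scheduled 28%. Javaros agreement on 11-2-2-2: 11-3-1-1 not covered; anti-dumping (Javaros, 11-3-1): +23%; total 28% + 23% = 51%. → 51%.
Line C: prepared meat product → 11-3; in airtight containers → 11-3-1; with no added sugar → 11-3-1-2. Scheduled 36%. Caledon agreement on 11-3: CTH not met. → 36%.
Sum: 3% + 51% + 36% = 90%.

90%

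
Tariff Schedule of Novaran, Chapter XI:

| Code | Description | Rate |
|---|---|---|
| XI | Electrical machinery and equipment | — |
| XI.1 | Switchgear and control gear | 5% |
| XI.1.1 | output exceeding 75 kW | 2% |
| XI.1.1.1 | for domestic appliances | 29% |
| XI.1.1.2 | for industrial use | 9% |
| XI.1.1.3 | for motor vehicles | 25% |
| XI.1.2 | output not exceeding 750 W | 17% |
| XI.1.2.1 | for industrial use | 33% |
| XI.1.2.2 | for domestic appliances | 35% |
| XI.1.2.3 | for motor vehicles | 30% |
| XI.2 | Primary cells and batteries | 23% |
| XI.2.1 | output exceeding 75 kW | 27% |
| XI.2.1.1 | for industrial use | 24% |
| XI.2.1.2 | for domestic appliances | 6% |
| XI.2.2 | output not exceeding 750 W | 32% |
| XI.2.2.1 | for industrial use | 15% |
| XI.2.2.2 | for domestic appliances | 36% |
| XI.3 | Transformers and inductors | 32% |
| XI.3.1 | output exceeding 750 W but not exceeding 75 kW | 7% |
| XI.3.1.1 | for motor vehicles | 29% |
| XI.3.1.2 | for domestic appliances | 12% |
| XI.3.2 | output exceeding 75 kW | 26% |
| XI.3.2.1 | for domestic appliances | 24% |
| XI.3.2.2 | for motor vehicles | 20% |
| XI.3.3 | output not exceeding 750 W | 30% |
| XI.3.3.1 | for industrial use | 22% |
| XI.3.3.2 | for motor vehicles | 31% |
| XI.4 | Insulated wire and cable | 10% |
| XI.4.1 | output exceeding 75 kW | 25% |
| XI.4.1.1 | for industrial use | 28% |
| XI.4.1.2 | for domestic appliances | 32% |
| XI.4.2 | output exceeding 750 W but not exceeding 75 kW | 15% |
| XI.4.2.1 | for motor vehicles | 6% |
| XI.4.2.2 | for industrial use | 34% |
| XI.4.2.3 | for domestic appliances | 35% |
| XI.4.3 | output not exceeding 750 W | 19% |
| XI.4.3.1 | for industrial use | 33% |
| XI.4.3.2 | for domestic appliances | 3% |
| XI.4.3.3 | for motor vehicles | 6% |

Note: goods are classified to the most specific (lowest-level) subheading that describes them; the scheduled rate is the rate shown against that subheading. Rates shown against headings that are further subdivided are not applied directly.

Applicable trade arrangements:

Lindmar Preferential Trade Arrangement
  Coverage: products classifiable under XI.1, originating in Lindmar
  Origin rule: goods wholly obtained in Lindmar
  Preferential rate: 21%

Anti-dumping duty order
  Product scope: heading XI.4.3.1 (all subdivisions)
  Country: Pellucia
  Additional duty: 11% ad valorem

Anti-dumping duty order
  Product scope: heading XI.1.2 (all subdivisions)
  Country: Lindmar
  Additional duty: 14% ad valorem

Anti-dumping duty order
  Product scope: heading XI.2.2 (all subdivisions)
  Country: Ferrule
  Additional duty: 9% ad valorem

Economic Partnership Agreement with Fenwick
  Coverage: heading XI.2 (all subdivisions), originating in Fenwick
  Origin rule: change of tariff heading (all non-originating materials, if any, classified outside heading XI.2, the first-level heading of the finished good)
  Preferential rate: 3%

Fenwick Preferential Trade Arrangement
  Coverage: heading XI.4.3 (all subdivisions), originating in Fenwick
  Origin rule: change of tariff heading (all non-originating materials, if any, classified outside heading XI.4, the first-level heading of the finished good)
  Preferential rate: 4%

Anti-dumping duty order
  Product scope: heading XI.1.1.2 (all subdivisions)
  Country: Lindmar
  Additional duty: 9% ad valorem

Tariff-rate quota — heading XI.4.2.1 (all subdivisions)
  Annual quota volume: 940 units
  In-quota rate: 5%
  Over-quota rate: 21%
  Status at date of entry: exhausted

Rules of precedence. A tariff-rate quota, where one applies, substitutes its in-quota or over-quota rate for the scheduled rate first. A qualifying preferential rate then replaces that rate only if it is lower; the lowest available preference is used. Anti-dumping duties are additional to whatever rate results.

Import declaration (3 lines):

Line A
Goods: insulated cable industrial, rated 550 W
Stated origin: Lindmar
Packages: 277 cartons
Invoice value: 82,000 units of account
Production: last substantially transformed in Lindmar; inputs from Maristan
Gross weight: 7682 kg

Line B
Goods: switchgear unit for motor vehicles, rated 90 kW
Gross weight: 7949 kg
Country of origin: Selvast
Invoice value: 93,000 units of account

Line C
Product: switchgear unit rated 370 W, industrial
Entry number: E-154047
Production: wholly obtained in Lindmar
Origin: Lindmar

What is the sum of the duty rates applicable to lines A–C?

Line A: insulated cable → XI.4; rated 550 W → XI.4.3; industrial → XI.4.3.1. Scheduled 33%. Lindmar agreement on XI.1: XI.4.3.1 not covered. → 33%.
Line B: switchgear unit → XI.1; rated 90 kW → XI.1.1; for motor vehicles → XI.1.1.3. Scheduled 25%. No special measure applies. → 25%.
Line C: switchgear unit → XI.1; rated 370 W → XI.1.2; industrial → XI.1.2.1. Scheduled 33%. Lindmar agreement on XI.1: wholly obtained → 21% available; preferential 21%; anti-dumping (Lindmar, XI.1.2): +14%; total 21% + 14% = 35%. → 35%.
Sum: 33% + 25% + 35% = 93%.

93%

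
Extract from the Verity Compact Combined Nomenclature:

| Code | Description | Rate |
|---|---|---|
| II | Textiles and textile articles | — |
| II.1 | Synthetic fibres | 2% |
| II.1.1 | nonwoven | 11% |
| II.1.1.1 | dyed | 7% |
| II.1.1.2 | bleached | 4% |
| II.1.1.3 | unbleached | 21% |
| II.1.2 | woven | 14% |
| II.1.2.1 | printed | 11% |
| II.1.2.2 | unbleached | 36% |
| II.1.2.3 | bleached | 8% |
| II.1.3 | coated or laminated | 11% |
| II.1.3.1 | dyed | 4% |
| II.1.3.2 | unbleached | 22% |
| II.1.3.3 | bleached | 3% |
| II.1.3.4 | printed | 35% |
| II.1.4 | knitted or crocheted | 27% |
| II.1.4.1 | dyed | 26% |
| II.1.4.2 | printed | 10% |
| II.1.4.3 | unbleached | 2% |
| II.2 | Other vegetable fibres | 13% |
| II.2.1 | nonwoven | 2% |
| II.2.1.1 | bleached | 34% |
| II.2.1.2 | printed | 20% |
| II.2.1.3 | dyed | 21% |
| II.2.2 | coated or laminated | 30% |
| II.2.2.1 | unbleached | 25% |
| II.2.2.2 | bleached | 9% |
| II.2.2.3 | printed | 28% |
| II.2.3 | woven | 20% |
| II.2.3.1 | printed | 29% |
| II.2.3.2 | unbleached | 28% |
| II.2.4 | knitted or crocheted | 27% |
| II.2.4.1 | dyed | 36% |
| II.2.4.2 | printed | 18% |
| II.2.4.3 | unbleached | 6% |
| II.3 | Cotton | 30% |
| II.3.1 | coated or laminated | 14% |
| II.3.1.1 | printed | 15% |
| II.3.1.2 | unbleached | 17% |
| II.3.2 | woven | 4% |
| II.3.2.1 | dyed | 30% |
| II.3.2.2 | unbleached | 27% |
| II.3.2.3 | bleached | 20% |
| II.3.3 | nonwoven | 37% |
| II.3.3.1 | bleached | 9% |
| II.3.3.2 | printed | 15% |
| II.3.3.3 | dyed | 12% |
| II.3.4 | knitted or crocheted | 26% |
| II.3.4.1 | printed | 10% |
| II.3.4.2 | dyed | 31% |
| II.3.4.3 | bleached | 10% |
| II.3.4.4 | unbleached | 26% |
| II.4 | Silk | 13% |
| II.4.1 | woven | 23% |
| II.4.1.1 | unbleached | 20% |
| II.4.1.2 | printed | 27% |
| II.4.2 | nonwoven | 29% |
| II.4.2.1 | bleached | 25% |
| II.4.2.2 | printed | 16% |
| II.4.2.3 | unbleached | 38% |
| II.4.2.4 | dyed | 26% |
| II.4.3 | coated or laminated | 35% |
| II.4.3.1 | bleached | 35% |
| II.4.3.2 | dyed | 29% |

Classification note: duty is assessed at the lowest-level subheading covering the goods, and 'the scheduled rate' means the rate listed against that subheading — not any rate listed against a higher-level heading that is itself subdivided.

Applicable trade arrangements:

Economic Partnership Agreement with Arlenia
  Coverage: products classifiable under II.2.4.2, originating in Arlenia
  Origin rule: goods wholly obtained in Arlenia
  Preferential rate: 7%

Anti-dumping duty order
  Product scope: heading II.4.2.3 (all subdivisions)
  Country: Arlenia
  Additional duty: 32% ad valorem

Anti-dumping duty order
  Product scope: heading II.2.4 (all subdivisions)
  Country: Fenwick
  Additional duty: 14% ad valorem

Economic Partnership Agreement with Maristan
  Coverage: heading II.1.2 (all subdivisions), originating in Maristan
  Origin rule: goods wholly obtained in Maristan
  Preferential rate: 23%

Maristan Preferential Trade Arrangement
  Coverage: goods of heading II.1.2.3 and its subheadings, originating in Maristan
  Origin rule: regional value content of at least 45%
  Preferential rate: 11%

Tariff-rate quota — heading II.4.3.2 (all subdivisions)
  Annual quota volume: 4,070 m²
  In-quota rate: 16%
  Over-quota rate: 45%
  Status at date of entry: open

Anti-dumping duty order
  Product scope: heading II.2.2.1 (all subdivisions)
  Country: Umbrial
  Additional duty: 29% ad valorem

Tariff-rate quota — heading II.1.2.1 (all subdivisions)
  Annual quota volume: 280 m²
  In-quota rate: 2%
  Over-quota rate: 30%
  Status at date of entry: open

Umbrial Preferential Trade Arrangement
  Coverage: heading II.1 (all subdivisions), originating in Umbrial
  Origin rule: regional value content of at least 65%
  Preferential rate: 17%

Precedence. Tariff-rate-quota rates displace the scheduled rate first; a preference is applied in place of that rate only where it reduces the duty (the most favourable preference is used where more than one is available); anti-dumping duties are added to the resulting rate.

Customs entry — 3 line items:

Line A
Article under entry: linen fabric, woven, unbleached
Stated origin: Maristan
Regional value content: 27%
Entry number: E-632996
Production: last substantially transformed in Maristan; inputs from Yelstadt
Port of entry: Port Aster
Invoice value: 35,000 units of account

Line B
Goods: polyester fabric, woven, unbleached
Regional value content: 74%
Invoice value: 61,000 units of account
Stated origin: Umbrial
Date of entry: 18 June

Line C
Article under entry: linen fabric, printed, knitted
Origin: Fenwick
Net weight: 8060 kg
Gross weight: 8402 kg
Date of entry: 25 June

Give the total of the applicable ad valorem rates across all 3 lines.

Line A: linen → II.2; woven → II.2.3; unbleached → II.2.3.2. Scheduled 28%. Maristan agreement on II.1.2: II.2.3.2 not covered; Maristan agreement on II.1.2.3: II.2.3.2 not covered. → 28%.
Line B: polyester → II.1; woven → II.1.2; unbleached → II.1.2.2. Scheduled 36%. Umbrial agreement on II.1: RVC ≥ 65% → 17% available; preferential 17%. → 17%.
Line C: linen → II.2; knitted → II.2.4; printed → II.2.4.2. Scheduled 18%. anti-dumping (Fenwick, II.2.4): +14%; total 18% + 14% = 32%. → 32%.
Sum: 28% + 17% + 32% = 77%.

77%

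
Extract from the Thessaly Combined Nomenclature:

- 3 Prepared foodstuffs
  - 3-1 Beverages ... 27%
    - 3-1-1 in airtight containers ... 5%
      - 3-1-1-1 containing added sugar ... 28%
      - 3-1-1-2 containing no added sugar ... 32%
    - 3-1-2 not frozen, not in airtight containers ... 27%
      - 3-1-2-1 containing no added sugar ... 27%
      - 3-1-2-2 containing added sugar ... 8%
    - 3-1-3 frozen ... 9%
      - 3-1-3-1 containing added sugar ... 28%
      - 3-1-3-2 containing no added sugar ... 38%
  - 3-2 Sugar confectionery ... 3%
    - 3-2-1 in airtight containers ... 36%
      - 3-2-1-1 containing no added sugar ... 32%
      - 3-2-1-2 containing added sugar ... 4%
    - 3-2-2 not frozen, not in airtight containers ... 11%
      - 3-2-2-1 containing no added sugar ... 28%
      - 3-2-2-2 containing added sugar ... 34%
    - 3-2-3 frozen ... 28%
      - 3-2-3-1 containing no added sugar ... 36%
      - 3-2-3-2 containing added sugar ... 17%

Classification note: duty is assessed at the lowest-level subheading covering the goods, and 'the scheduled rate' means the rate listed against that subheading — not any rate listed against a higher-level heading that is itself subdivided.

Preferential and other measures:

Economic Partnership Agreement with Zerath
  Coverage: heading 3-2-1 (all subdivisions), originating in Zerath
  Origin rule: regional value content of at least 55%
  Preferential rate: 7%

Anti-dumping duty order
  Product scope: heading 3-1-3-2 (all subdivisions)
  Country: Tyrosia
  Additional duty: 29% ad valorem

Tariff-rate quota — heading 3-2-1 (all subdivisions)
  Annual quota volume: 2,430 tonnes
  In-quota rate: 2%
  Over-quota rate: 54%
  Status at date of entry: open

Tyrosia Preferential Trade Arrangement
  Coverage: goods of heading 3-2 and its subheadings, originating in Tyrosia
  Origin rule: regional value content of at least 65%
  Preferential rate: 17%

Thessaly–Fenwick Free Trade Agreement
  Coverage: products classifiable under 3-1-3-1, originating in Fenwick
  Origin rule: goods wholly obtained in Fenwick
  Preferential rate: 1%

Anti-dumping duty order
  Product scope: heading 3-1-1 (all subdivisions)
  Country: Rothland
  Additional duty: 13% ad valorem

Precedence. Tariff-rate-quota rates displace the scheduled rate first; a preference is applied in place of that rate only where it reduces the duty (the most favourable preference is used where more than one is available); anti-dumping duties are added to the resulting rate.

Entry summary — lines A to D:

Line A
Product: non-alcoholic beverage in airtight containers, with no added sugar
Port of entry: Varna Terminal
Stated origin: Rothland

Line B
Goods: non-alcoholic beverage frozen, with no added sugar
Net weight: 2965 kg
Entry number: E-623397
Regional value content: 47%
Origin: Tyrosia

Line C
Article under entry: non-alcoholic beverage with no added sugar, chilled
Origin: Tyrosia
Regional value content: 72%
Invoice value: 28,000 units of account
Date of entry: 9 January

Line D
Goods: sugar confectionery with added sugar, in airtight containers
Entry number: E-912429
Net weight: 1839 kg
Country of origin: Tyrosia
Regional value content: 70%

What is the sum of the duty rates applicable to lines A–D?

Line A: non-alcoholic beverage → 3-1; in airtight containers → 3-1-1; with no added sugar → 3-1-1-2. Scheduled 32%. anti-dumping (Rothland, 3-1-1): +13%; total 32% + 13% = 45%. → 45%.
Line B: non-alcoholic beverage → 3-1; frozen → 3-1-3; with no added sugar → 3-1-3-2. Scheduled 38%. Tyrosia agreement on 3-2: 3-1-3-2 not covered; anti-dumping (Tyrosia, 3-1-3-2): +29%; total 38% + 29% = 67%. → 67%.
Line C: non-alcoholic beverage → 3-1; chilled → 3-1-2; with no added sugar → 3-1-2-1. Scheduled 27%. Tyrosia agreement on 3-2: 3-1-2-1 not covered. → 27%.
Line D: sugar confectionery → 3-2; in airtight containers → 3-2-1; with added sugar → 3-2-1-2. Scheduled 4%. quota on 3-2-1 open → in-quota 2%; Tyrosia agreement on 3-2: RVC ≥ 65% → 17% available; preference 17% not lower than 2% → no reduction. → 2%.
Sum: 45% + 67% + 27% + 2% = 141%.

141%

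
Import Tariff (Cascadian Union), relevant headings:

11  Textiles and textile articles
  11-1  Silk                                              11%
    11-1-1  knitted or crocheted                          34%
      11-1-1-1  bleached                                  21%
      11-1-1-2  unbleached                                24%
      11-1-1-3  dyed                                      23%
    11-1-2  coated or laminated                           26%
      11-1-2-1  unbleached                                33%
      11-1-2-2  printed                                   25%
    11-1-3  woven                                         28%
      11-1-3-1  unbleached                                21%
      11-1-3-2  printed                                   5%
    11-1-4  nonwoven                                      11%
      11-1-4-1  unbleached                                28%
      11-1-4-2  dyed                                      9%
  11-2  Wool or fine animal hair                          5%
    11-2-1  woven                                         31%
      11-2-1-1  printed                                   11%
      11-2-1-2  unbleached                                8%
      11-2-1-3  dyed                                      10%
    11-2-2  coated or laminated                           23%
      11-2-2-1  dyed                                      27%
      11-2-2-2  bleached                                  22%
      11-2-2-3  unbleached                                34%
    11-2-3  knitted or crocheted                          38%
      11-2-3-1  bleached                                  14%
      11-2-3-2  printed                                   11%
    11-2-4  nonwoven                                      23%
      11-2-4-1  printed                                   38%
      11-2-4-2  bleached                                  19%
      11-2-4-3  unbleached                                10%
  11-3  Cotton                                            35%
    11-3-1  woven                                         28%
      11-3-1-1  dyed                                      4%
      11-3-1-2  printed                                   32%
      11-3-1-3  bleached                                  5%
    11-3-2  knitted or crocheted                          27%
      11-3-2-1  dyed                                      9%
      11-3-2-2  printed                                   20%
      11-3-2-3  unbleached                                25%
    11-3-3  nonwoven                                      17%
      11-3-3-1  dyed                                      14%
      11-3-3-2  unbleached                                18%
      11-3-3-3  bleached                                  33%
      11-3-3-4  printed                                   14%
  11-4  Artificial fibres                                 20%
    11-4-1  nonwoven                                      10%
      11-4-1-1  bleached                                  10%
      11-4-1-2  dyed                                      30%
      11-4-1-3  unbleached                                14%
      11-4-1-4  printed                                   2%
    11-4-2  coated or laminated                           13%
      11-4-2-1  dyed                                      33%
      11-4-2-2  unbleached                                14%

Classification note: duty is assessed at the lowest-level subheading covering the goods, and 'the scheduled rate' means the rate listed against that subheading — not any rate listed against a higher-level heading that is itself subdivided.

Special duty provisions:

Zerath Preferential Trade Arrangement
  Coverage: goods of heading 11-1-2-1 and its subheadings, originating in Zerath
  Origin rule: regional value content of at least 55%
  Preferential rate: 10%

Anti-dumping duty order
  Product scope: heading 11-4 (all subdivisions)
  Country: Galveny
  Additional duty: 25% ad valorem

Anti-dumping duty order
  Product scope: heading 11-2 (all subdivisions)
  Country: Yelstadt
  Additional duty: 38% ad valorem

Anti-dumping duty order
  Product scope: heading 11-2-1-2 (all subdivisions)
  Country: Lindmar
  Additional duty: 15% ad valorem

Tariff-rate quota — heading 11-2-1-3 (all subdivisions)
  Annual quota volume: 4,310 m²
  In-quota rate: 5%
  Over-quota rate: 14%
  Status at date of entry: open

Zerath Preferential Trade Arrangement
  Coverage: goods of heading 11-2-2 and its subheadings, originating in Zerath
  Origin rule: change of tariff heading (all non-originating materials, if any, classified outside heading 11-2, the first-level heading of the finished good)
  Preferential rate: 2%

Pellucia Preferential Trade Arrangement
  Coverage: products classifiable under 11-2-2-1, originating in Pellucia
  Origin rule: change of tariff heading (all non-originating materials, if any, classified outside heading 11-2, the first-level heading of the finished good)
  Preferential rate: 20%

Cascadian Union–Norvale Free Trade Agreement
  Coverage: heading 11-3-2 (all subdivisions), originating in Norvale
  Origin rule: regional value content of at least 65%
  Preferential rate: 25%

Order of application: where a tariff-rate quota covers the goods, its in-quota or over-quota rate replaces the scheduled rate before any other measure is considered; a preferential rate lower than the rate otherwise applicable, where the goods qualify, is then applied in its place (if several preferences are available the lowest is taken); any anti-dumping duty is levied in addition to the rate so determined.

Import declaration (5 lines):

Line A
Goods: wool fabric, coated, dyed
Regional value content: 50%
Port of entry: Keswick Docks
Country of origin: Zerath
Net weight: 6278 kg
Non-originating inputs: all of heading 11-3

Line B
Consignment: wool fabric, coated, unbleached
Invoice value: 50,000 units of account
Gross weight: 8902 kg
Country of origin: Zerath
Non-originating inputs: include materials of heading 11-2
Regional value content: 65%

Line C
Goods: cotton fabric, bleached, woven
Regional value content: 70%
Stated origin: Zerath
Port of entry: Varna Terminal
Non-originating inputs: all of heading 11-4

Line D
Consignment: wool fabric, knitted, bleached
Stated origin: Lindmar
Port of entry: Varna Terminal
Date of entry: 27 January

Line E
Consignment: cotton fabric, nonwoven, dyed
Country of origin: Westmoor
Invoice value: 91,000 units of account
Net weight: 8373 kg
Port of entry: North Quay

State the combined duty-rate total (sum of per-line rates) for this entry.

Line A: wool → 11-2; coated → 11-2-2; dyed → 11-2-2-1. Scheduled 27%. Zerath agreement on 11-1-2-1: 11-2-2-1 not covered; Zerath agreement on 11-2-2: CTH met → 2% available; preferential 2%. → 2%.
Line B: wool → 11-2; coated → 11-2-2; unbleached → 11-2-2-3. Scheduled 34%. Zerath agreement on 11-1-2-1: 11-2-2-3 not covered; Zerath agreement on 11-2-2: CTH not met. → 34%.
Line C: cotton → 11-3; woven → 11-3-1; bleached → 11-3-1-3. Scheduled 5%. Zerath agreement on 11-1-2-1: 11-3-1-3 not covered; Zerath agreement on 11-2-2: 11-3-1-3 not covered. → 5%.
Line D: wool → 11-2; knitted → 11-2-3; bleached → 11-2-3-1. Scheduled 14%. No special measure applies. → 14%.
Line E: cotton → 11-3; nonwoven → 11-3-3; dyed → 11-3-3-1. Scheduled 14%. No special measure applies. → 14%.
Sum: 2% + 34% + 5% + 14% + 14% = 69%.

69%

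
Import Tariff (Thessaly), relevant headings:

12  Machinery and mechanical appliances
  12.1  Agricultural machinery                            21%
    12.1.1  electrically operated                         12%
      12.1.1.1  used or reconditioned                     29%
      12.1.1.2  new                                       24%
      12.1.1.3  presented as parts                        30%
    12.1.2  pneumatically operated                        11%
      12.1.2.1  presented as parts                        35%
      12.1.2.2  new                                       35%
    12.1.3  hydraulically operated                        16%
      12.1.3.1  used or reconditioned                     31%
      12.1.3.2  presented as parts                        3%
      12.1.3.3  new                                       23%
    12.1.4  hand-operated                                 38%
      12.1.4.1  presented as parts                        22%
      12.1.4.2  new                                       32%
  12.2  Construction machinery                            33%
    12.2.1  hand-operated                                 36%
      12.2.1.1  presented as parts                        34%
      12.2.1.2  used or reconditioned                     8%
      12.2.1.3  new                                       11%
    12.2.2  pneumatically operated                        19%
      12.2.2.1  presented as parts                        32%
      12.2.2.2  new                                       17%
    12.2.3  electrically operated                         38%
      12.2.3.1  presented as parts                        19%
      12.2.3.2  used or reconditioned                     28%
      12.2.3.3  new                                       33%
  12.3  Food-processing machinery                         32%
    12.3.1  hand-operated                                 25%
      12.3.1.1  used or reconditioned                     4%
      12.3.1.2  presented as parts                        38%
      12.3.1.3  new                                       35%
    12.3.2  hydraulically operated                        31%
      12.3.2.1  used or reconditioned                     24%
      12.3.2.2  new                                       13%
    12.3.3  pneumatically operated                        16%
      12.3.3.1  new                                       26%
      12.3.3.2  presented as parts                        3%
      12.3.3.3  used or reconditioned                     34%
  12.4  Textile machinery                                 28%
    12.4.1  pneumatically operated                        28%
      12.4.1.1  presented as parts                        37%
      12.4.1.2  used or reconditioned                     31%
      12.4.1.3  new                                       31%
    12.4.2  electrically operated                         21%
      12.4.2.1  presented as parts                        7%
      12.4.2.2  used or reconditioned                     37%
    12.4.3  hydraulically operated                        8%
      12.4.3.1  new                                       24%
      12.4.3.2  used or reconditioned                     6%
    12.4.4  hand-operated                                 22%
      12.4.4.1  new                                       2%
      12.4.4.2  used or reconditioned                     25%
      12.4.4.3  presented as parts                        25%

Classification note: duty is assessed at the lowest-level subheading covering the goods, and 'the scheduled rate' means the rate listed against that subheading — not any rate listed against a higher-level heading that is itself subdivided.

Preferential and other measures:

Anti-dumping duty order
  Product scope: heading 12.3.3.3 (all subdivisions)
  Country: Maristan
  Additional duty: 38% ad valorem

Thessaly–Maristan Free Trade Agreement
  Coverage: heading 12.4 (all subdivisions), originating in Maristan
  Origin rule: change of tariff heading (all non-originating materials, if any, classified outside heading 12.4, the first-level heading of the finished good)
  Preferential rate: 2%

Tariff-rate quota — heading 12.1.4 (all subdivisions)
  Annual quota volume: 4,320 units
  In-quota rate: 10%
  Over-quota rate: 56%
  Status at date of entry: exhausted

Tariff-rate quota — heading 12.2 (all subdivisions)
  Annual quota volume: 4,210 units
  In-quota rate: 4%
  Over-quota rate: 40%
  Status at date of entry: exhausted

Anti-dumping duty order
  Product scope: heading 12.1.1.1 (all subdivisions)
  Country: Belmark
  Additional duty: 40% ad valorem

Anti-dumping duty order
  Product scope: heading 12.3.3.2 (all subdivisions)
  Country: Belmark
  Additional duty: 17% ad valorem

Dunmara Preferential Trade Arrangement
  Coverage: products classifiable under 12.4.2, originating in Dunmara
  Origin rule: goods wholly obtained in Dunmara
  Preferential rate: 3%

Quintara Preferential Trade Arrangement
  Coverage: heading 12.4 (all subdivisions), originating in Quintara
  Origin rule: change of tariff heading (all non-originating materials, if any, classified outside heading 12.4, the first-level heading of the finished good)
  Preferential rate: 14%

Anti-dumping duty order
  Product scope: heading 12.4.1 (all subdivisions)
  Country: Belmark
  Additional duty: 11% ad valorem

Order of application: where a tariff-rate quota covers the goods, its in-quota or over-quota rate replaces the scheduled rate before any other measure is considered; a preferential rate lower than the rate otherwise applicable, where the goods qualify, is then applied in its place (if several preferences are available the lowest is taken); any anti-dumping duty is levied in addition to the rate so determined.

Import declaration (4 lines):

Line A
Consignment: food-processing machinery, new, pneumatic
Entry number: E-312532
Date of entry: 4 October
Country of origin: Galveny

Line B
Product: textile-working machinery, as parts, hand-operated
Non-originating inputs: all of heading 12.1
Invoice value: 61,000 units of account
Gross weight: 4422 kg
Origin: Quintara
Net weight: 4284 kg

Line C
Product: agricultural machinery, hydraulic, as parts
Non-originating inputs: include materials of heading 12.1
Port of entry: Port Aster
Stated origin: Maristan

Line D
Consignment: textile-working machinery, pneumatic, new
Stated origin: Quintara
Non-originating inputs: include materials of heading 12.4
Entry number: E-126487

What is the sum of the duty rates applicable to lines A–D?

Line A: food-processing → 12.3; pneumatic → 12.3.3; new → 12.3.3.1. Scheduled 26%. No special measure applies. → 26%.
Line B: textile-working → 12.4; hand-operated → 12.4.4; as parts → 12.4.4.3. Scheduled 25%. Quintara agreement on 12.4: CTH met → 14% available; preferential 14%. → 14%.
Line C: agricultural → 12.1; hydraulic → 12.1.3; as parts → 12.1.3.2. Scheduled 3%. Maristan agreement on 12.4: 12.1.3.2 not covered. → 3%.
Line D: textile-working → 12.4; pneumatic → 12.4.1; new → 12.4.1.3. Scheduled 31%. Quintara agreement on 12.4: CTH not met. → 31%.
Sum: 26% + 14% + 3% + 31% = 74%.

74%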